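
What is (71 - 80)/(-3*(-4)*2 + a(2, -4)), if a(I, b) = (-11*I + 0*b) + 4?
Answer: -3/2 ≈ -1.5000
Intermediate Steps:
a(I, b) = 4 - 11*I (a(I, b) = (-11*I + 0) + 4 = -11*I + 4 = 4 - 11*I)
(71 - 80)/(-3*(-4)*2 + a(2, -4)) = (71 - 80)/(-3*(-4)*2 + (4 - 11*2)) = -9/(12*2 + (4 - 22)) = -9/(24 - 18) = -9/6 = (⅙)*(-9) = -3/2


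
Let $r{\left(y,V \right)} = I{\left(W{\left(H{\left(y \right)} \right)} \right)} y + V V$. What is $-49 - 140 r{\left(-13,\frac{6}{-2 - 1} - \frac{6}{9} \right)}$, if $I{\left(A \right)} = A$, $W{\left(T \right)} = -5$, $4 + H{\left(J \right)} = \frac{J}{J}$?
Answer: $- \frac{91301}{9} \approx -10145.0$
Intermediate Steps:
$H{\left(J \right)} = -3$ ($H{\left(J \right)} = -4 + \frac{J}{J} = -4 + 1 = -3$)
$r{\left(y,V \right)} = V^{2} - 5 y$ ($r{\left(y,V \right)} = - 5 y + V V = - 5 y + V^{2} = V^{2} - 5 y$)
$-49 - 140 r{\left(-13,\frac{6}{-2 - 1} - \frac{6}{9} \right)} = -49 - 140 \left(\left(\frac{6}{-2 - 1} - \frac{6}{9}\right)^{2} - -65\right) = -49 - 140 \left(\left(\frac{6}{-2 - 1} - \frac{2}{3}\right)^{2} + 65\right) = -49 - 140 \left(\left(\frac{6}{-3} - \frac{2}{3}\right)^{2} + 65\right) = -49 - 140 \left(\left(6 \left(- \frac{1}{3}\right) - \frac{2}{3}\right)^{2} + 65\right) = -49 - 140 \left(\left(-2 - \frac{2}{3}\right)^{2} + 65\right) = -49 - 140 \left(\left(- \frac{8}{3}\right)^{2} + 65\right) = -49 - 140 \left(\frac{64}{9} + 65\right) = -49 - \frac{90860}{9} = - \frac{91301}{9}$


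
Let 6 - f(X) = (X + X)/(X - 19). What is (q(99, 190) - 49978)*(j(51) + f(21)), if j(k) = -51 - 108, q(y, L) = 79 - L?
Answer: 8715486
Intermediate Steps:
j(k) = -159
f(X) = 6 - 2*X/(-19 + X) (f(X) = 6 - (X + X)/(X - 19) = 6 - 2*X/(-19 + X))
(q(99, 190) - 49978)*(j(51) + f(21)) = ((79 - 1*190) - 49978)*(-159 + 2*(-57 + 2*21)/(-19 + 21)) = ((79 - 190) - 49978)*(-159 + 2*(-57 + 42)/2) = (-111 - 49978)*(-159 + 2*(½)*(-15)) = -50089*(-159 - 15) = -50089*(-174) = 8715486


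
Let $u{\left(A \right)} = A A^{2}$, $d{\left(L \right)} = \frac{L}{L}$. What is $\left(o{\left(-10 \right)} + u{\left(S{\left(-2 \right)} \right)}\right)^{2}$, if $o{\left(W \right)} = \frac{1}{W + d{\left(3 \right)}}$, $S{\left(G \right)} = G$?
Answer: $\frac{5329}{81} \approx 65.79$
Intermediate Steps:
$d{\left(L \right)} = 1$
$u{\left(A \right)} = A^{3}$
$o{\left(W \right)} = \frac{1}{1 + W}$ ($o{\left(W \right)} = \frac{1}{W + 1} = \frac{1}{1 + W}$)
$\left(o{\left(-10 \right)} + u{\left(S{\left(-2 \right)} \right)}\right)^{2} = \left(\frac{1}{1 - 10} + \left(-2\right)^{3}\right)^{2} = \left(\frac{1}{-9} - 8\right)^{2} = \left(- \frac{1}{9} - 8\right)^{2} = \left(- \frac{73}{9}\right)^{2} = \frac{5329}{81}$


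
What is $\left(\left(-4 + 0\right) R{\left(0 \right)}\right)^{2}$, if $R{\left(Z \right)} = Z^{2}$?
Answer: $0$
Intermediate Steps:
$\left(\left(-4 + 0\right) R{\left(0 \right)}\right)^{2} = \left(\left(-4 + 0\right) 0^{2}\right)^{2} = \left(\left(-4\right) 0\right)^{2} = 0^{2} = 0$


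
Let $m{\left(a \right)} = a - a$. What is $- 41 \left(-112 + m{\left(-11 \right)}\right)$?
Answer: $4592$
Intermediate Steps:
$m{\left(a \right)} = 0$
$- 41 \left(-112 + m{\left(-11 \right)}\right) = - 41 \left(-112 + 0\right) = \left(-41\right) \left(-112\right) = 4592$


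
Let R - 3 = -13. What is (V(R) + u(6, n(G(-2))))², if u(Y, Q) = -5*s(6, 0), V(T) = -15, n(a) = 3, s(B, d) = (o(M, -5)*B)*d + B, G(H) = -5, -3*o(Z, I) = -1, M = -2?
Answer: 2025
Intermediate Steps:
o(Z, I) = ⅓ (o(Z, I) = -⅓*(-1) = ⅓)
s(B, d) = B + B*d/3 (s(B, d) = (B/3)*d + B = B*d/3 + B = B + B*d/3)
R = -10 (R = 3 - 13 = -10)
u(Y, Q) = -30 (u(Y, Q) = -5*6*(3 + 0)/3 = -5*6*3/3 = -5*6 = -30)
(V(R) + u(6, n(G(-2))))² = (-15 - 30)² = (-45)² = 2025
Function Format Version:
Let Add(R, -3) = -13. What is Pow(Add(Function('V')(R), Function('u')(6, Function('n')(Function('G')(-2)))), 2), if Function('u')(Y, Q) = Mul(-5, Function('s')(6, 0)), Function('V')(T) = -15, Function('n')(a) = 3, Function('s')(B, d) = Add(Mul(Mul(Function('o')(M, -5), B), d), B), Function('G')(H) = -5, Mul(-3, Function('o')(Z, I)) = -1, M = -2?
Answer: 2025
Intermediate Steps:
Function('o')(Z, I) = Rational(1, 3) (Function('o')(Z, I) = Mul(Rational(-1, 3), -1) = Rational(1, 3))
Function('s')(B, d) = Add(B, Mul(Rational(1, 3), B, d)) (Function('s')(B, d) = Add(Mul(Mul(Rational(1, 3), B), d), B) = Add(Mul(Rational(1, 3), B, d), B) = Add(B, Mul(Rational(1, 3), B, d)))
R = -10 (R = Add(3, -13) = -10)
Function('u')(Y, Q) = -30 (Function('u')(Y, Q) = Mul(-5, Mul(Rational(1, 3), 6, Add(3, 0))) = Mul(-5, Mul(Rational(1, 3), 6, 3)) = Mul(-5, 6) = -30)
Pow(Add(Function('V')(R), Function('u')(6, Function('n')(Function('G')(-2)))), 2) = Pow(Add(-15, -30), 2) = Pow(-45, 2) = 2025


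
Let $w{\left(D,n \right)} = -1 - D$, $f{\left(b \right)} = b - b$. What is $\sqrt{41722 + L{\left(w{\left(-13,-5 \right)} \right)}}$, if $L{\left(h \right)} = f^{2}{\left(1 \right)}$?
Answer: $\sqrt{41722} \approx 204.26$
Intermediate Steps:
$f{\left(b \right)} = 0$
$L{\left(h \right)} = 0$ ($L{\left(h \right)} = 0^{2} = 0$)
$\sqrt{41722 + L{\left(w{\left(-13,-5 \right)} \right)}} = \sqrt{41722 + 0} = \sqrt{41722}$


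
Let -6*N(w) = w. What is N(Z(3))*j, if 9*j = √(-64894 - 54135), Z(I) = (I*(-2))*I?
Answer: I*√119029/3 ≈ 115.0*I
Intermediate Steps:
Z(I) = -2*I² (Z(I) = (-2*I)*I = -2*I²)
N(w) = -w/6
j = I*√119029/9 (j = √(-64894 - 54135)/9 = √(-119029)/9 = (I*√119029)/9 = I*√119029/9 ≈ 38.334*I)
N(Z(3))*j = (-(-1)*3²/3)*(I*√119029/9) = (-(-1)*9/3)*(I*√119029/9) = (-⅙*(-18))*(I*√119029/9) = 3*(I*√119029/9) = I*√119029/3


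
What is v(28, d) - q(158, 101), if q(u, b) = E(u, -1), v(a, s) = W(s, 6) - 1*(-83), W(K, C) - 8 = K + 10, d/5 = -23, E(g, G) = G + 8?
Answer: -21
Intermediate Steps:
E(g, G) = 8 + G
d = -115 (d = 5*(-23) = -115)
W(K, C) = 18 + K (W(K, C) = 8 + (K + 10) = 8 + (10 + K) = 18 + K)
v(a, s) = 101 + s (v(a, s) = (18 + s) - 1*(-83) = (18 + s) + 83 = 101 + s)
q(u, b) = 7 (q(u, b) = 8 - 1 = 7)
v(28, d) - q(158, 101) = (101 - 115) - 1*7 = -14 - 7 = -21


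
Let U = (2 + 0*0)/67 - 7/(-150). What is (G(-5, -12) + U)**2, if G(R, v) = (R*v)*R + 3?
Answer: 8904739414561/101002500 ≈ 88164.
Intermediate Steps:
U = 769/10050 (U = (2 + 0)*(1/67) - 7*(-1/150) = 2*(1/67) + 7/150 = 2/67 + 7/150 = 769/10050 ≈ 0.076517)
G(R, v) = 3 + v*R**2 (G(R, v) = v*R**2 + 3 = 3 + v*R**2)
(G(-5, -12) + U)**2 = ((3 - 12*(-5)**2) + 769/10050)**2 = ((3 - 12*25) + 769/10050)**2 = ((3 - 300) + 769/10050)**2 = (-297 + 769/10050)**2 = (-2984081/10050)**2 = 8904739414561/101002500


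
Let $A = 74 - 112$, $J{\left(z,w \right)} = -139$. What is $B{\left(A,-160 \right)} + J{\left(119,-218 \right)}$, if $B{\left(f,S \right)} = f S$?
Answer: $5941$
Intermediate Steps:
$A = -38$ ($A = 74 - 112 = -38$)
$B{\left(f,S \right)} = S f$
$B{\left(A,-160 \right)} + J{\left(119,-218 \right)} = \left(-160\right) \left(-38\right) - 139 = 6080 - 139 = 5941$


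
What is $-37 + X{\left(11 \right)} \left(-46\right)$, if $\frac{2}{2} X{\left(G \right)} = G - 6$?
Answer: $-267$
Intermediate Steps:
$X{\left(G \right)} = -6 + G$ ($X{\left(G \right)} = G - 6 = -6 + G$)
$-37 + X{\left(11 \right)} \left(-46\right) = -37 + \left(-6 + 11\right) \left(-46\right) = -37 + 5 \left(-46\right) = -37 - 230 = -267$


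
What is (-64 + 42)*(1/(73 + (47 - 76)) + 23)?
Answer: -1013/2 ≈ -506.50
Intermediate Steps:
(-64 + 42)*(1/(73 + (47 - 76)) + 23) = -22*(1/(73 - 29) + 23) = -22*(1/44 + 23) = -22*1013/44 = -1013/2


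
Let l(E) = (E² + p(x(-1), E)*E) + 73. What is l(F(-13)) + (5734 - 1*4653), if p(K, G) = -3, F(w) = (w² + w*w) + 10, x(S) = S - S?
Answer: 121214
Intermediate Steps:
x(S) = 0
F(w) = 10 + 2*w² (F(w) = (w² + w²) + 10 = 2*w² + 10 = 10 + 2*w²)
l(E) = 73 + E² - 3*E (l(E) = (E² - 3*E) + 73 = 73 + E² - 3*E)
l(F(-13)) + (5734 - 1*4653) = (73 + (10 + 2*(-13)²)² - 3*(10 + 2*(-13)²)) + (5734 - 1*4653) = (73 + (10 + 2*169)² - 3*(10 + 2*169)) + (5734 - 4653) = (73 + (10 + 338)² - 3*(10 + 338)) + 1081 = (73 + 348² - 3*348) + 1081 = (73 + 121104 - 1044) + 1081 = 120133 + 1081 = 121214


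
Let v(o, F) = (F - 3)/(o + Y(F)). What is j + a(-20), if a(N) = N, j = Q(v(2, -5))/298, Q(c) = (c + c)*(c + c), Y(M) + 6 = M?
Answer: -241252/12069 ≈ -19.989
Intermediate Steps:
Y(M) = -6 + M
v(o, F) = (-3 + F)/(-6 + F + o) (v(o, F) = (F - 3)/(o + (-6 + F)) = (-3 + F)/(-6 + F + o))
Q(c) = 4*c**2 (Q(c) = (2*c)*(2*c) = 4*c**2)
j = 128/12069 (j = (4*((-3 - 5)/(-6 - 5 + 2))**2)/298 = (4*(-8/(-9))**2)*(1/298) = (4*(-1/9*(-8))**2)*(1/298) = (4*(8/9)**2)*(1/298) = (4*(64/81))*(1/298) = (256/81)*(1/298) = 128/12069 ≈ 0.010606)
j + a(-20) = 128/12069 - 20 = -241252/12069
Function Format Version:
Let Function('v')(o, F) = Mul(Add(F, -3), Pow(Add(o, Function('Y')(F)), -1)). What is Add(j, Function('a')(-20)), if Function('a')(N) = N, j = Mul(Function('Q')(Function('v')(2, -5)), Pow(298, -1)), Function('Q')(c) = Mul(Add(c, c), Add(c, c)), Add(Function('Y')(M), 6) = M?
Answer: Rational(-241252, 12069) ≈ -19.989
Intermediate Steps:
Function('Y')(M) = Add(-6, M)
Function('v')(o, F) = Mul(Pow(Add(-6, F, o), -1), Add(-3, F)) (Function('v')(o, F) = Mul(Add(F, -3), Pow(Add(o, Add(-6, F)), -1)) = Mul(Add(-3, F), Pow(Add(-6, F, o), -1)) = Mul(Pow(Add(-6, F, o), -1), Add(-3, F)))
Function('Q')(c) = Mul(4, Pow(c, 2)) (Function('Q')(c) = Mul(Mul(2, c), Mul(2, c)) = Mul(4, Pow(c, 2)))
j = Rational(128, 12069) (j = Mul(Mul(4, Pow(Mul(Pow(Add(-6, -5, 2), -1), Add(-3, -5)), 2)), Pow(298, -1)) = Mul(Mul(4, Pow(Mul(Pow(-9, -1), -8), 2)), Rational(1, 298)) = Mul(Mul(4, Pow(Mul(Rational(-1, 9), -8), 2)), Rational(1, 298)) = Mul(Mul(4, Pow(Rational(8, 9), 2)), Rational(1, 298)) = Mul(Mul(4, Rational(64, 81)), Rational(1, 298)) = Mul(Rational(256, 81), Rational(1, 298)) = Rational(128, 12069) ≈ 0.010606)
Add(j, Function('a')(-20)) = Add(Rational(128, 12069), -20) = Rational(-241252, 12069)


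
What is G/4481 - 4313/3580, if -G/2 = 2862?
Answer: -39818473/16041980 ≈ -2.4821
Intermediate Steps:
G = -5724 (G = -2*2862 = -5724)
G/4481 - 4313/3580 = -5724/4481 - 4313/3580 = -39818473/16041980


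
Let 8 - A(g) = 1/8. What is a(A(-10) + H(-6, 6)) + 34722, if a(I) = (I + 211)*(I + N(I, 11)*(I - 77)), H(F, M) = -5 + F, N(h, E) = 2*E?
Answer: -21270993/64 ≈ -3.3236e+5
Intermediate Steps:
A(g) = 63/8 (A(g) = 8 - 1/8 = 8 - 1*⅛ = 8 - ⅛ = 63/8)
a(I) = (-1694 + 23*I)*(211 + I) (a(I) = (I + 211)*(I + (2*11)*(I - 77)) = (211 + I)*(I + 22*(-77 + I)) = (211 + I)*(I + (-1694 + 22*I)) = (211 + I)*(-1694 + 23*I) = (-1694 + 23*I)*(211 + I))
a(A(-10) + H(-6, 6)) + 34722 = (-357434 + 23*(63/8 + (-5 - 6))² + 3159*(63/8 + (-5 - 6))) + 34722 = (-357434 + 23*(63/8 - 11)² + 3159*(63/8 - 11)) + 34722 = (-357434 + 23*(-25/8)² + 3159*(-25/8)) + 34722 = (-357434 + 23*(625/64) - 78975/8) + 34722 = (-357434 + 14375/64 - 78975/8) + 34722 = -23493201/64 + 34722 = -21270993/64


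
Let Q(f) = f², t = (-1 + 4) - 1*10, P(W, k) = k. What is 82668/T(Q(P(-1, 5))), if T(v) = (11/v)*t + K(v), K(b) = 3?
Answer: -1033350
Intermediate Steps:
t = -7 (t = 3 - 10 = -7)
T(v) = 3 - 77/v (T(v) = (11/v)*(-7) + 3 = -77/v + 3 = 3 - 77/v)
82668/T(Q(P(-1, 5))) = 82668/(3 - 77/(5²)) = 82668/(3 - 77/25) = 82668/(-2/25) = 82668*(-25/2) = -1033350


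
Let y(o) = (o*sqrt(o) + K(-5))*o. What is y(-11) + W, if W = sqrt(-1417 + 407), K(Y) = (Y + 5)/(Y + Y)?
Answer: I*(sqrt(1010) + 121*sqrt(11)) ≈ 433.09*I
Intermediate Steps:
K(Y) = (5 + Y)/(2*Y) (K(Y) = (5 + Y)/((2*Y)) = (5 + Y)*(1/(2*Y)) = (5 + Y)/(2*Y))
y(o) = o**(5/2) (y(o) = (o*sqrt(o) + (1/2)*(5 - 5)/(-5))*o = (o**(3/2) + (1/2)*(-1/5)*0)*o = (o**(3/2) + 0)*o = o**(3/2)*o = o**(5/2))
W = I*sqrt(1010) (W = sqrt(-1010) = I*sqrt(1010) ≈ 31.78*I)
y(-11) + W = (-11)**(5/2) + I*sqrt(1010) = 121*I*sqrt(11) + I*sqrt(1010) = I*sqrt(1010) + 121*I*sqrt(11)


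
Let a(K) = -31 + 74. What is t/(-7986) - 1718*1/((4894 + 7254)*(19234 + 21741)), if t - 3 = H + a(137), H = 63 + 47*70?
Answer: -582615212/1368851825 ≈ -0.42562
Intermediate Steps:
a(K) = 43
H = 3353 (H = 63 + 3290 = 3353)
t = 3399 (t = 3 + (3353 + 43) = 3 + 3396 = 3399)
t/(-7986) - 1718*1/((4894 + 7254)*(19234 + 21741)) = 3399/(-7986) - 1718*1/((4894 + 7254)*(19234 + 21741)) = 3399*(-1/7986) - 1718/(12148*40975) = -103/242 - 1718/497764300 = -103/242 - 1718*1/497764300 = -103/242 - 859/248882150 = -582615212/1368851825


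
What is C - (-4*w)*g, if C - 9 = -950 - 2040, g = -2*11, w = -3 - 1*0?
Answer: -2717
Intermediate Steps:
w = -3 (w = -3 + 0 = -3)
g = -22
C = -2981 (C = 9 + (-950 - 2040) = 9 - 2990 = -2981)
C - (-4*w)*g = -2981 - (-4*(-3))*(-22) = -2981 - 12*(-22) = -2981 - 1*(-264) = -2981 + 264 = -2717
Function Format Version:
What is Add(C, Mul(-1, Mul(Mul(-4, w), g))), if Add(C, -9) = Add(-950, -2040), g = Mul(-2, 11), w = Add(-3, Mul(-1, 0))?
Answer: -2717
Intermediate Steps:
w = -3 (w = Add(-3, 0) = -3)
g = -22
C = -2981 (C = Add(9, Add(-950, -2040)) = Add(9, -2990) = -2981)
Add(C, Mul(-1, Mul(Mul(-4, w), g))) = Add(-2981, Mul(-1, Mul(Mul(-4, -3), -22))) = Add(-2981, Mul(-1, Mul(12, -22))) = Add(-2981, Mul(-1, -264)) = Add(-2981, 264) = -2717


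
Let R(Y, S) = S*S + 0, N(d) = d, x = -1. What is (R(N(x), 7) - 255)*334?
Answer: -68804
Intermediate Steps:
R(Y, S) = S² (R(Y, S) = S² + 0 = S²)
(R(N(x), 7) - 255)*334 = (7² - 255)*334 = (49 - 255)*334 = -206*334 = -68804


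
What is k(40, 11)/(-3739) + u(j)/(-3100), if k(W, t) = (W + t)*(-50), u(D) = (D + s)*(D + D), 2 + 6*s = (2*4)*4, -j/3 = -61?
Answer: -62342028/2897725 ≈ -21.514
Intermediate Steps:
j = 183 (j = -3*(-61) = 183)
s = 5 (s = -⅓ + ((2*4)*4)/6 = -⅓ + (8*4)/6 = -⅓ + (⅙)*32 = -⅓ + 16/3 = 5)
u(D) = 2*D*(5 + D) (u(D) = (D + 5)*(D + D) = (5 + D)*(2*D) = 2*D*(5 + D))
k(W, t) = -50*W - 50*t
k(40, 11)/(-3739) + u(j)/(-3100) = (-50*40 - 50*11)/(-3739) + (2*183*(5 + 183))/(-3100) = (-2000 - 550)*(-1/3739) + (2*183*188)*(-1/3100) = -2550*(-1/3739) + 68808*(-1/3100) = 2550/3739 - 17202/775 = -62342028/2897725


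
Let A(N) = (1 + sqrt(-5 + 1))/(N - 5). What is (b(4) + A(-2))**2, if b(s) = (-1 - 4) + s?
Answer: 60/49 + 32*I/49 ≈ 1.2245 + 0.65306*I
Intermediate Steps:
b(s) = -5 + s
A(N) = (1 + 2*I)/(-5 + N) (A(N) = (1 + sqrt(-4))/(-5 + N) = (1 + 2*I)/(-5 + N))
(b(4) + A(-2))**2 = ((-5 + 4) + (1 + 2*I)/(-5 - 2))**2 = (-1 + (1 + 2*I)/(-7))**2 = (-1 - (1 + 2*I)/7)**2 = (-1 + (-1/7 - 2*I/7))**2 = (-8/7 - 2*I/7)**2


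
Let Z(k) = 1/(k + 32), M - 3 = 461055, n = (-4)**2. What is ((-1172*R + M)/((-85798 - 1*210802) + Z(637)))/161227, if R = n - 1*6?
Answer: -300607122/31991531804573 ≈ -9.3965e-6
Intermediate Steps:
n = 16
R = 10 (R = 16 - 1*6 = 16 - 6 = 10)
M = 461058 (M = 3 + 461055 = 461058)
Z(k) = 1/(32 + k)
((-1172*R + M)/((-85798 - 1*210802) + Z(637)))/161227 = ((-1172*10 + 461058)/((-85798 - 1*210802) + 1/(32 + 637)))/161227 = ((-11720 + 461058)/((-85798 - 210802) + 1/669))*(1/161227) = (449338/(-296600 + 1/669))*(1/161227) = (449338/(-198425399/669))*(1/161227) = (449338*(-669/198425399))*(1/161227) = -300607122/198425399*1/161227 = -300607122/31991531804573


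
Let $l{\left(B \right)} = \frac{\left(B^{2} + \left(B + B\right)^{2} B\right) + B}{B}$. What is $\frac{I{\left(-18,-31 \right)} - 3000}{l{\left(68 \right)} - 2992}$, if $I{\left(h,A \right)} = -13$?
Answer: $- \frac{3013}{15573} \approx -0.19348$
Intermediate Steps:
$l{\left(B \right)} = \frac{B + B^{2} + 4 B^{3}}{B}$ ($l{\left(B \right)} = \frac{\left(B^{2} + \left(2 B\right)^{2} B\right) + B}{B} = \frac{\left(B^{2} + 4 B^{2} B\right) + B}{B} = \frac{\left(B^{2} + 4 B^{3}\right) + B}{B} = \frac{B + B^{2} + 4 B^{3}}{B}$)
$\frac{I{\left(-18,-31 \right)} - 3000}{l{\left(68 \right)} - 2992} = \frac{-13 - 3000}{\left(1 + 68 + 4 \cdot 68^{2}\right) - 2992} = - \frac{3013}{\left(1 + 68 + 4 \cdot 4624\right) - 2992} = - \frac{3013}{\left(1 + 68 + 18496\right) - 2992} = - \frac{3013}{18565 - 2992} = - \frac{3013}{15573}$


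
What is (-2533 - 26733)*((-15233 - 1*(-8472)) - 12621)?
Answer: 567233612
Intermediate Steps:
(-2533 - 26733)*((-15233 - 1*(-8472)) - 12621) = -29266*((-15233 + 8472) - 12621) = -29266*(-6761 - 12621) = -29266*(-19382) = 567233612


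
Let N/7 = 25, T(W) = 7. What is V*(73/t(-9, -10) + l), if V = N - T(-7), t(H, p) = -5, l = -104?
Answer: -99624/5 ≈ -19925.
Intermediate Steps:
N = 175 (N = 7*25 = 175)
V = 168 (V = 175 - 1*7 = 175 - 7 = 168)
V*(73/t(-9, -10) + l) = 168*(73/(-5) - 104) = 168*(73*(-⅕) - 104) = 168*(-73/5 - 104) = 168*(-593/5) = -99624/5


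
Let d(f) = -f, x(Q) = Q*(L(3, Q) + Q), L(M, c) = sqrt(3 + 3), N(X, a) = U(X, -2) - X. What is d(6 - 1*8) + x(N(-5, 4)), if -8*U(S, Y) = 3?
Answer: 1497/64 + 37*sqrt(6)/8 ≈ 34.720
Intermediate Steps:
U(S, Y) = -3/8 (U(S, Y) = -1/8*3 = -3/8)
N(X, a) = -3/8 - X
L(M, c) = sqrt(6)
x(Q) = Q*(Q + sqrt(6)) (x(Q) = Q*(sqrt(6) + Q) = Q*(Q + sqrt(6)))
d(6 - 1*8) + x(N(-5, 4)) = -(6 - 1*8) + (-3/8 - 1*(-5))*((-3/8 - 1*(-5)) + sqrt(6)) = -(6 - 8) + (-3/8 + 5)*((-3/8 + 5) + sqrt(6)) = -1*(-2) + 37*(37/8 + sqrt(6))/8 = 2 + (1369/64 + 37*sqrt(6)/8) = 1497/64 + 37*sqrt(6)/8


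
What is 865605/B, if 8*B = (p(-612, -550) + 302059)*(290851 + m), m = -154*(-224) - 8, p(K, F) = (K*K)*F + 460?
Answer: -6924840/66921152499859 ≈ -1.0348e-7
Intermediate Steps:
p(K, F) = 460 + F*K² (p(K, F) = K²*F + 460 = F*K² + 460 = 460 + F*K²)
m = 34488 (m = 34496 - 8 = 34488)
B = -66921152499859/8 (B = (((460 - 550*(-612)²) + 302059)*(290851 + 34488))/8 = (((460 - 550*374544) + 302059)*325339)/8 = (((460 - 205999200) + 302059)*325339)/8 = ((-205998740 + 302059)*325339)/8 = (-205696681*325339)/8 = (⅛)*(-66921152499859) = -66921152499859/8 ≈ -8.3651e+12)
865605/B = 865605/(-66921152499859/8) = 865605*(-8/66921152499859) = -6924840/66921152499859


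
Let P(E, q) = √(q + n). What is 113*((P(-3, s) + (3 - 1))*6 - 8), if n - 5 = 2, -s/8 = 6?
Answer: 452 + 678*I*√41 ≈ 452.0 + 4341.3*I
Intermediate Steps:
s = -48 (s = -8*6 = -48)
n = 7 (n = 5 + 2 = 7)
P(E, q) = √(7 + q) (P(E, q) = √(q + 7) = √(7 + q))
113*((P(-3, s) + (3 - 1))*6 - 8) = 113*((√(7 - 48) + (3 - 1))*6 - 8) = 113*((√(-41) + 2)*6 - 8) = 113*((I*√41 + 2)*6 - 8) = 113*((2 + I*√41)*6 - 8) = 113*((12 + 6*I*√41) - 8) = 113*(4 + 6*I*√41) = 452 + 678*I*√41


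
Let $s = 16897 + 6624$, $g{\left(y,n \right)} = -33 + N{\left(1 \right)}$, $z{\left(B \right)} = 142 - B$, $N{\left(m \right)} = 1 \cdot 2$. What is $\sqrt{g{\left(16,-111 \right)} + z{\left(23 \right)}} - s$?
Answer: $-23521 + 2 \sqrt{22} \approx -23512.0$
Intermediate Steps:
$N{\left(m \right)} = 2$
$g{\left(y,n \right)} = -31$ ($g{\left(y,n \right)} = -33 + 2 = -31$)
$s = 23521$
$\sqrt{g{\left(16,-111 \right)} + z{\left(23 \right)}} - s = \sqrt{-31 + \left(142 - 23\right)} - 23521 = \sqrt{-31 + 119} - 23521 = \sqrt{88} - 23521 = 2 \sqrt{22} - 23521 = -23521 + 2 \sqrt{22}$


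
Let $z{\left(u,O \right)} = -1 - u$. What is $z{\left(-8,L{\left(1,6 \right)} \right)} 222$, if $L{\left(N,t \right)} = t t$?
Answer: $1554$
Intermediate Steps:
$L{\left(N,t \right)} = t^{2}$
$z{\left(-8,L{\left(1,6 \right)} \right)} 222 = \left(-1 - -8\right) 222 = \left(-1 + 8\right) 222 = 7 \cdot 222 = 1554$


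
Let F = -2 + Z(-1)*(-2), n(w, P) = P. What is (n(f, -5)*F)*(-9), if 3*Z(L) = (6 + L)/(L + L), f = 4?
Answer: -15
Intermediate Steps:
Z(L) = (6 + L)/(6*L) (Z(L) = ((6 + L)/(L + L))/3 = ((6 + L)/((2*L)))/3 = ((6 + L)*(1/(2*L)))/3 = ((6 + L)/(2*L))/3 = (6 + L)/(6*L))
F = -1/3 (F = -2 + ((1/6)*(6 - 1)/(-1))*(-2) = -2 + ((1/6)*(-1)*5)*(-2) = -2 - 5/6*(-2) = -2 + 5/3 = -1/3 ≈ -0.33333)
(n(f, -5)*F)*(-9) = -5*(-1/3)*(-9) = (5/3)*(-9) = -15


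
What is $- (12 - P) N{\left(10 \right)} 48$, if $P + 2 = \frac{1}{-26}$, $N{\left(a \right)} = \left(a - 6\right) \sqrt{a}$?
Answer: $- \frac{35040 \sqrt{10}}{13} \approx -8523.6$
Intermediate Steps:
$N{\left(a \right)} = \sqrt{a} \left(-6 + a\right)$ ($N{\left(a \right)} = \left(-6 + a\right) \sqrt{a} = \sqrt{a} \left(-6 + a\right)$)
$P = - \frac{53}{26}$ ($P = -2 + \frac{1}{-26} = -2 - \frac{1}{26} = - \frac{53}{26} \approx -2.0385$)
$- (12 - P) N{\left(10 \right)} 48 = - (12 - - \frac{53}{26}) \sqrt{10} \left(-6 + 10\right) 48 = - (12 + \frac{53}{26}) \sqrt{10} \cdot 4 \cdot 48 = \left(-1\right) \frac{365}{26} \cdot 4 \sqrt{10} \cdot 48 = - \frac{365 \cdot 4 \sqrt{10}}{26} \cdot 48 = - \frac{730 \sqrt{10}}{13} \cdot 48 = - \frac{35040 \sqrt{10}}{13}$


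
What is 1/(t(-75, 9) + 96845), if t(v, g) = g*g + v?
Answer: 1/96851 ≈ 1.0325e-5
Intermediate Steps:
t(v, g) = v + g² (t(v, g) = g² + v = v + g²)
1/(t(-75, 9) + 96845) = 1/((-75 + 9²) + 96845) = 1/((-75 + 81) + 96845) = 1/(6 + 96845) = 1/96851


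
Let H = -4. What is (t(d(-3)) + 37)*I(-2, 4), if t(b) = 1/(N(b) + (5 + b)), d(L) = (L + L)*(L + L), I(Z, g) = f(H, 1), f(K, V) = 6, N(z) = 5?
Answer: 5109/23 ≈ 222.13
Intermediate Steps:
I(Z, g) = 6
d(L) = 4*L² (d(L) = (2*L)*(2*L) = 4*L²)
t(b) = 1/(10 + b) (t(b) = 1/(5 + (5 + b)) = 1/(10 + b))
(t(d(-3)) + 37)*I(-2, 4) = (1/(10 + 4*(-3)²) + 37)*6 = (1/(10 + 4*9) + 37)*6 = (1/(10 + 36) + 37)*6 = (1/46 + 37)*6 = (1703/46)*6 = 5109/23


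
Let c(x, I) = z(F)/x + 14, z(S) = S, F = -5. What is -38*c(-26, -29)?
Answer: -7011/13 ≈ -539.31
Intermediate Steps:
c(x, I) = 14 - 5/x (c(x, I) = -5/x + 14 = 14 - 5/x)
-38*c(-26, -29) = -38*(14 - 5/(-26)) = -38*(14 - 5*(-1/26)) = -38*(14 + 5/26) = -38*369/26 = -7011/13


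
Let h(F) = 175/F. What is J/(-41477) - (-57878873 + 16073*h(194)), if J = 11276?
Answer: 465607883335455/8046538 ≈ 5.7864e+7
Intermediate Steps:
J/(-41477) - (-57878873 + 16073*h(194)) = 11276/(-41477) - 16073/(1/(-3601 + 175/194)) = 11276*(-1/41477) - 16073/(1/(-3601 + 175*(1/194))) = -11276/41477 - 16073/(1/(-3601 + 175/194)) = -11276/41477 - 16073/(1/(-698419/194)) = -11276/41477 - 16073/(-194/698419) = -11276/41477 - 16073*(-698419/194) = -11276/41477 + 11225688587/194 = 465607883335455/8046538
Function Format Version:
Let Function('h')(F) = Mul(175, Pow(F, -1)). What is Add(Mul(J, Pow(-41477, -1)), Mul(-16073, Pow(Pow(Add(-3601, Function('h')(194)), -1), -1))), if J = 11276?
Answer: Rational(465607883335455, 8046538) ≈ 5.7864e+7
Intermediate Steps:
Add(Mul(J, Pow(-41477, -1)), Mul(-16073, Pow(Pow(Add(-3601, Function('h')(194)), -1), -1))) = Add(Mul(11276, Pow(-41477, -1)), Mul(-16073, Pow(Pow(Add(-3601, Mul(175, Pow(194, -1))), -1), -1))) = Add(Mul(11276, Rational(-1, 41477)), Mul(-16073, Pow(Pow(Add(-3601, Mul(175, Rational(1, 194))), -1), -1))) = Add(Rational(-11276, 41477), Mul(-16073, Pow(Pow(Add(-3601, Rational(175, 194)), -1), -1))) = Add(Rational(-11276, 41477), Mul(-16073, Pow(Pow(Rational(-698419, 194), -1), -1))) = Add(Rational(-11276, 41477), Mul(-16073, Pow(Rational(-194, 698419), -1))) = Add(Rational(-11276, 41477), Mul(-16073, Rational(-698419, 194))) = Add(Rational(-11276, 41477), Rational(11225688587, 194)) = Rational(465607883335455, 8046538)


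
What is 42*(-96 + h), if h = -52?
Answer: -6216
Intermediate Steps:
42*(-96 + h) = 42*(-96 - 52) = 42*(-148) = -6216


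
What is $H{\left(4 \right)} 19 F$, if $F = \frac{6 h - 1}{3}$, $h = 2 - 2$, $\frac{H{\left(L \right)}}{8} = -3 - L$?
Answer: $\frac{1064}{3} \approx 354.67$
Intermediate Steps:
$H{\left(L \right)} = -24 - 8 L$ ($H{\left(L \right)} = 8 \left(-3 - L\right) = -24 - 8 L$)
$h = 0$ ($h = 2 - 2 = 0$)
$F = - \frac{1}{3}$ ($F = \frac{6 \cdot 0 - 1}{3} = \left(0 - 1\right) \frac{1}{3} = \left(-1\right) \frac{1}{3} = - \frac{1}{3} \approx -0.33333$)
$H{\left(4 \right)} 19 F = \left(-24 - 32\right) 19 \left(- \frac{1}{3}\right) = \left(-56\right) 19 \left(- \frac{1}{3}\right) = \left(-1064\right) \left(- \frac{1}{3}\right) = \frac{1064}{3}$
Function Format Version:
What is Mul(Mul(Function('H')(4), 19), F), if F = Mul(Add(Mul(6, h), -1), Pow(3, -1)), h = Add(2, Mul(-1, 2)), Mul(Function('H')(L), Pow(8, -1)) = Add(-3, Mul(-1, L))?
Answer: Rational(1064, 3) ≈ 354.67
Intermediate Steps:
Function('H')(L) = Add(-24, Mul(-8, L)) (Function('H')(L) = Mul(8, Add(-3, Mul(-1, L))) = Add(-24, Mul(-8, L)))
h = 0 (h = Add(2, -2) = 0)
F = Rational(-1, 3) (F = Mul(Add(Mul(6, 0), -1), Pow(3, -1)) = Mul(Add(0, -1), Rational(1, 3)) = Mul(-1, Rational(1, 3)) = Rational(-1, 3) ≈ -0.33333)
Mul(Mul(Function('H')(4), 19), F) = Mul(Mul(Add(-24, Mul(-8, 4)), 19), Rational(-1, 3)) = Mul(Mul(Add(-24, -32), 19), Rational(-1, 3)) = Mul(Mul(-56, 19), Rational(-1, 3)) = Mul(-1064, Rational(-1, 3)) = Rational(1064, 3)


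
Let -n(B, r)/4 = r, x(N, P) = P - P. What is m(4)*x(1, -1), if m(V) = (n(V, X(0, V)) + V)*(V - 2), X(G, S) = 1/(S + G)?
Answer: 0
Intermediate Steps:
x(N, P) = 0
X(G, S) = 1/(G + S)
n(B, r) = -4*r
m(V) = (-2 + V)*(V - 4/V) (m(V) = (-4/(0 + V) + V)*(V - 2) = (-4/V + V)*(-2 + V) = (V - 4/V)*(-2 + V) = (-2 + V)*(V - 4/V))
m(4)*x(1, -1) = (-4 + 4**2 - 2*4 + 8/4)*0 = (-4 + 16 - 8 + 8*(1/4))*0 = (-4 + 16 - 8 + 2)*0 = 6*0 = 0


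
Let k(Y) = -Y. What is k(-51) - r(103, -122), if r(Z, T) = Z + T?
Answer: 70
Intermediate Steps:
r(Z, T) = T + Z
k(-51) - r(103, -122) = -1*(-51) - (-122 + 103) = 51 - 1*(-19) = 51 + 19 = 70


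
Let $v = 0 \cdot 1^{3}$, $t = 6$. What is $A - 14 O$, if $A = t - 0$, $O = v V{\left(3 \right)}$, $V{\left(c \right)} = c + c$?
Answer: $6$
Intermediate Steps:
$v = 0$ ($v = 0 \cdot 1 = 0$)
$V{\left(c \right)} = 2 c$
$O = 0$ ($O = 0 \cdot 2 \cdot 3 = 0 \cdot 6 = 0$)
$A = 6$ ($A = 6 - 0 = 6 + 0 = 6$)
$A - 14 O = 6 - 0 = 6 + 0 = 6$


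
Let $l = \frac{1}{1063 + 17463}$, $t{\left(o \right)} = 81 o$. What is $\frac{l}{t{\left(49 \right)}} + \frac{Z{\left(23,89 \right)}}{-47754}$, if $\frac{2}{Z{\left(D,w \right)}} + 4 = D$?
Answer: $- \frac{1159937}{529487326494} \approx -2.1907 \cdot 10^{-6}$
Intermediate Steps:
$Z{\left(D,w \right)} = \frac{2}{-4 + D}$
$l = \frac{1}{18526} \approx 5.3978 \cdot 10^{-5}$
$\frac{l}{t{\left(49 \right)}} + \frac{Z{\left(23,89 \right)}}{-47754} = \frac{1}{18526 \cdot 81 \cdot 49} + \frac{2 \frac{1}{-4 + 23}}{-47754} = \frac{1}{18526 \cdot 3969} + \frac{2}{19} \left(- \frac{1}{47754}\right) = \frac{1}{18526} \cdot \frac{1}{3969} + 2 \cdot \frac{1}{19} \left(- \frac{1}{47754}\right) = \frac{1}{73529694} + \frac{2}{19} \left(- \frac{1}{47754}\right) = \frac{1}{73529694} - \frac{1}{453663} = - \frac{1159937}{529487326494}$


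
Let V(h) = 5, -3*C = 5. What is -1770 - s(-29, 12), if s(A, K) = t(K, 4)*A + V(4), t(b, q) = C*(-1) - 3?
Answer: -5441/3 ≈ -1813.7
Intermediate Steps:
C = -5/3 (C = -1/3*5 = -5/3 ≈ -1.6667)
t(b, q) = -4/3 (t(b, q) = -5/3*(-1) - 3 = 5/3 - 3 = -4/3)
s(A, K) = 5 - 4*A/3 (s(A, K) = -4*A/3 + 5 = 5 - 4*A/3)
-1770 - s(-29, 12) = -1770 - (5 - 4/3*(-29)) = -1770 - (5 + 116/3) = -1770 - 1*131/3 = -1770 - 131/3 = -5441/3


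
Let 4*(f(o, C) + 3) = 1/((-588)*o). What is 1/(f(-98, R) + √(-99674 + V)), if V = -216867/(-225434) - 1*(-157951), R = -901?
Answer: 17965397641898784/348942195604378571507 + 26564203008*√2961714489117890/348942195604378571507 ≈ 0.0041945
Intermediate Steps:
f(o, C) = -3 - 1/(2352*o) (f(o, C) = -3 + (1/((-588)*o))/4 = -3 + (-1/(588*o))/4 = -3 - 1/(2352*o))
V = 35607742601/225434 (V = -216867*(-1/225434) + 157951 = 216867/225434 + 157951 = 35607742601/225434 ≈ 1.5795e+5)
1/(f(-98, R) + √(-99674 + V)) = 1/((-3 - 1/2352/(-98)) + √(-99674 + 35607742601/225434)) = 1/((-3 - 1/2352*(-1/98)) + √(13137834085/225434)) = 1/((-3 + 1/230496) + √2961714489117890/225434) = 1/(-691487/230496 + √2961714489117890/225434)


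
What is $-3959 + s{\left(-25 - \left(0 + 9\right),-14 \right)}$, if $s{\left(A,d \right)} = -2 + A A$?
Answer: $-2805$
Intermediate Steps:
$s{\left(A,d \right)} = -2 + A^{2}$
$-3959 + s{\left(-25 - \left(0 + 9\right),-14 \right)} = -3959 - \left(2 - \left(-25 - \left(0 + 9\right)\right)^{2}\right) = -3959 - \left(2 - \left(-25 - 9\right)^{2}\right) = -3959 - \left(2 - \left(-34\right)^{2}\right) = -3959 + \left(-2 + 1156\right) = -3959 + 1154 = -2805$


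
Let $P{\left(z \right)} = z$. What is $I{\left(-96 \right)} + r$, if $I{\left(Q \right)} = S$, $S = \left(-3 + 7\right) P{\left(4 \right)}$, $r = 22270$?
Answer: $22286$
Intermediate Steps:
$S = 16$ ($S = \left(-3 + 7\right) 4 = 4 \cdot 4 = 16$)
$I{\left(Q \right)} = 16$
$I{\left(-96 \right)} + r = 16 + 22270 = 22286$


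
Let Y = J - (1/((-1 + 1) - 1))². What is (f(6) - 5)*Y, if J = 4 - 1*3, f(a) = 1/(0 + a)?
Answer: 0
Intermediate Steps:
f(a) = 1/a
J = 1 (J = 4 - 3 = 1)
Y = 0 (Y = 1 - (1/((-1 + 1) - 1))² = 1 - (1/(0 - 1))² = 1 - (1/(-1))² = 1 - 1*(-1)² = 1 - 1*1 = 1 - 1 = 0)
(f(6) - 5)*Y = (1/6 - 5)*0 = (⅙ - 5)*0 = -29/6*0 = 0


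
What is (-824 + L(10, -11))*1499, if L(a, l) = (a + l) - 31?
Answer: -1283144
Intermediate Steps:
L(a, l) = -31 + a + l
(-824 + L(10, -11))*1499 = (-824 + (-31 + 10 - 11))*1499 = (-824 - 32)*1499 = -856*1499 = -1283144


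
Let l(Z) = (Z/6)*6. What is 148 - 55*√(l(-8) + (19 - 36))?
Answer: 148 - 275*I ≈ 148.0 - 275.0*I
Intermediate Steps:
l(Z) = Z (l(Z) = (Z*(⅙))*6 = (Z/6)*6 = Z)
148 - 55*√(l(-8) + (19 - 36)) = 148 - 55*√(-8 + (19 - 36)) = 148 - 55*√(-8 - 17) = 148 - 275*I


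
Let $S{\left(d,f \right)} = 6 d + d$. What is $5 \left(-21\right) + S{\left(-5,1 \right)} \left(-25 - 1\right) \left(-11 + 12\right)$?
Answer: $805$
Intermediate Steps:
$S{\left(d,f \right)} = 7 d$
$5 \left(-21\right) + S{\left(-5,1 \right)} \left(-25 - 1\right) \left(-11 + 12\right) = 5 \left(-21\right) + 7 \left(-5\right) \left(-25 - 1\right) \left(-11 + 12\right) = -105 - 35 \left(\left(-26\right) 1\right) = -105 - -910 = -105 + 910 = 805$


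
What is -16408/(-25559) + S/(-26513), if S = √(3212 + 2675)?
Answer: 16408/25559 - 29*√7/26513 ≈ 0.63907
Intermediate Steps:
S = 29*√7 (S = √5887 = 29*√7 ≈ 76.727)
-16408/(-25559) + S/(-26513) = -16408/(-25559) + (29*√7)/(-26513) = -16408*(-1/25559) + (29*√7)*(-1/26513) = 16408/25559 - 29*√7/26513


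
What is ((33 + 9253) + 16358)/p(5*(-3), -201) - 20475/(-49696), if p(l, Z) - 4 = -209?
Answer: -1270206849/10187680 ≈ -124.68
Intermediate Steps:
p(l, Z) = -205 (p(l, Z) = 4 - 209 = -205)
((33 + 9253) + 16358)/p(5*(-3), -201) - 20475/(-49696) = ((33 + 9253) + 16358)/(-205) - 20475/(-49696) = (9286 + 16358)*(-1/205) - 20475*(-1/49696) = 25644*(-1/205) + 20475/49696 = -25644/205 + 20475/49696 = -1270206849/10187680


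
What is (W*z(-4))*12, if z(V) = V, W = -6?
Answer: 288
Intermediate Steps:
(W*z(-4))*12 = -6*(-4)*12 = 24*12 = 288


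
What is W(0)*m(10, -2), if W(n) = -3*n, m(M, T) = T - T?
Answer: 0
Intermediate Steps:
m(M, T) = 0
W(0)*m(10, -2) = -3*0*0 = 0*0 = 0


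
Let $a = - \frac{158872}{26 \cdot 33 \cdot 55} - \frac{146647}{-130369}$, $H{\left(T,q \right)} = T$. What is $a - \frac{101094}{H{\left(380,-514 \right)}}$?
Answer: $- \frac{31359128662039}{116890149090} \approx -268.28$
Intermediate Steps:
$a = - \frac{6895855919}{3076056555}$ ($a = - \frac{158872}{858 \cdot 55} - - \frac{146647}{130369} = - \frac{158872}{47190} + \frac{146647}{130369} = \left(-158872\right) \frac{1}{47190} + \frac{146647}{130369} = - \frac{79436}{23595} + \frac{146647}{130369} = - \frac{6895855919}{3076056555} \approx -2.2418$)
$a - \frac{101094}{H{\left(380,-514 \right)}} = - \frac{6895855919}{3076056555} - \frac{101094}{380} = - \frac{6895855919}{3076056555} - \frac{50547}{190} = - \frac{31359128662039}{116890149090}$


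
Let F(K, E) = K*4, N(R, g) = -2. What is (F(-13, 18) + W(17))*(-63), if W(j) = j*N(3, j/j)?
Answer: 5418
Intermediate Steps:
F(K, E) = 4*K
W(j) = -2*j (W(j) = j*(-2) = -2*j)
(F(-13, 18) + W(17))*(-63) = (4*(-13) - 2*17)*(-63) = (-52 - 34)*(-63) = -86*(-63) = 5418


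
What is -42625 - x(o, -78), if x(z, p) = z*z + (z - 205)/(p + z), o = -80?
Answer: -7746235/158 ≈ -49027.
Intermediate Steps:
x(z, p) = z² + (-205 + z)/(p + z)
-42625 - x(o, -78) = -42625 - (-205 - 80 + (-80)³ - 78*(-80)²)/(-78 - 80) = -42625 - (-205 - 80 - 512000 - 78*6400)/(-158) = -42625 - (-1)*(-205 - 80 - 512000 - 499200)/158 = -42625 - (-1)*(-1011485)/158 = -42625 - 1*1011485/158 = -42625 - 1011485/158 = -7746235/158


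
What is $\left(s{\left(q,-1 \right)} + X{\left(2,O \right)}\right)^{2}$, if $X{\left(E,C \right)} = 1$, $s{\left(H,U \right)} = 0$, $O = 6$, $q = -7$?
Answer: $1$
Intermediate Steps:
$\left(s{\left(q,-1 \right)} + X{\left(2,O \right)}\right)^{2} = \left(0 + 1\right)^{2} = 1^{2} = 1$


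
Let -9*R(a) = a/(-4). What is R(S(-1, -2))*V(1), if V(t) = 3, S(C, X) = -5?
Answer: -5/12 ≈ -0.41667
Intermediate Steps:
R(a) = a/36 (R(a) = -a/(9*(-4)) = -a*(-1)/(9*4) = -(-1)*a/36 = a/36)
R(S(-1, -2))*V(1) = ((1/36)*(-5))*3 = -5/36*3 = -5/12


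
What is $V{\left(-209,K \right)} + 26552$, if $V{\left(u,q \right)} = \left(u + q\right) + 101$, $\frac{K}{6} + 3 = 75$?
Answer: $26876$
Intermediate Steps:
$K = 432$ ($K = -18 + 6 \cdot 75 = -18 + 450 = 432$)
$V{\left(u,q \right)} = 101 + q + u$ ($V{\left(u,q \right)} = \left(q + u\right) + 101 = 101 + q + u$)
$V{\left(-209,K \right)} + 26552 = \left(101 + 432 - 209\right) + 26552 = 324 + 26552 = 26876$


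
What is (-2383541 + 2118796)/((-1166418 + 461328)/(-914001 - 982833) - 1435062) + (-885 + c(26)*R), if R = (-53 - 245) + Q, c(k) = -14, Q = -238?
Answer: 3002984653713312/453678948103 ≈ 6619.2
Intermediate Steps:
R = -536 (R = (-53 - 245) - 238 = -298 - 238 = -536)
(-2383541 + 2118796)/((-1166418 + 461328)/(-914001 - 982833) - 1435062) + (-885 + c(26)*R) = (-2383541 + 2118796)/((-1166418 + 461328)/(-914001 - 982833) - 1435062) + (-885 - 14*(-536)) = -264745/(-705090/(-1896834) - 1435062) + (-885 + 7504) = -264745/(-705090*(-1/1896834) - 1435062) + 6619 = -264745/(117515/316139 - 1435062) + 6619 = -264745/(-453678948103/316139) + 6619 = -264745*(-316139/453678948103) + 6619 = 83696219555/453678948103 + 6619 = 3002984653713312/453678948103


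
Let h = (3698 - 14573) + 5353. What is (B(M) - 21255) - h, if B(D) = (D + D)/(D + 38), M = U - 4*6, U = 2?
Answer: -62943/4 ≈ -15736.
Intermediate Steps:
M = -22 (M = 2 - 4*6 = 2 - 24 = -22)
h = -5522 (h = -10875 + 5353 = -5522)
B(D) = 2*D/(38 + D) (B(D) = (2*D)/(38 + D) = 2*D/(38 + D))
(B(M) - 21255) - h = (2*(-22)/(38 - 22) - 21255) - 1*(-5522) = (2*(-22)/16 - 21255) + 5522 = (2*(-22)*(1/16) - 21255) + 5522 = (-11/4 - 21255) + 5522 = -85031/4 + 5522 = -62943/4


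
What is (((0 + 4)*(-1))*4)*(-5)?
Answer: 80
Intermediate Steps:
(((0 + 4)*(-1))*4)*(-5) = ((4*(-1))*4)*(-5) = -4*4*(-5) = -16*(-5) = 80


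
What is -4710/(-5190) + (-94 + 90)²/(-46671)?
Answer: 7324579/8074083 ≈ 0.90717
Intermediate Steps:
-4710/(-5190) + (-94 + 90)²/(-46671) = -4710*(-1/5190) + (-4)²*(-1/46671) = 157/173 + 16*(-1/46671) = 157/173 - 16/46671 = 7324579/8074083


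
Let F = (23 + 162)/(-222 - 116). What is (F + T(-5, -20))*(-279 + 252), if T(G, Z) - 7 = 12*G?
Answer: 488673/338 ≈ 1445.8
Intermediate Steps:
T(G, Z) = 7 + 12*G
F = -185/338 (F = 185/(-338) = 185*(-1/338) = -185/338 ≈ -0.54734)
(F + T(-5, -20))*(-279 + 252) = (-185/338 + (7 + 12*(-5)))*(-279 + 252) = (-185/338 + (7 - 60))*(-27) = (-185/338 - 53)*(-27) = -18099/338*(-27) = 488673/338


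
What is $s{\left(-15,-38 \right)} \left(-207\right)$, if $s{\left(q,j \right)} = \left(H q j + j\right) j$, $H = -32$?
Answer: $-143774748$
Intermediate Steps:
$s{\left(q,j \right)} = j \left(j - 32 j q\right)$ ($s{\left(q,j \right)} = \left(- 32 q j + j\right) j = \left(- 32 j q + j\right) j = \left(j - 32 j q\right) j = j \left(j - 32 j q\right)$)
$s{\left(-15,-38 \right)} \left(-207\right) = \left(-38\right)^{2} \left(1 - -480\right) \left(-207\right) = 1444 \left(1 + 480\right) \left(-207\right) = 1444 \cdot 481 \left(-207\right) = 694564 \left(-207\right) = -143774748$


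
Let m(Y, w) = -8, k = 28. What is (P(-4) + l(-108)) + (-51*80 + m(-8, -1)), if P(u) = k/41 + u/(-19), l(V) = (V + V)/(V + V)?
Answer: -3183077/779 ≈ -4086.1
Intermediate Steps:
l(V) = 1 (l(V) = (2*V)/((2*V)) = (2*V)*(1/(2*V)) = 1)
P(u) = 28/41 - u/19 (P(u) = 28/41 + u/(-19) = 28*(1/41) + u*(-1/19) = 28/41 - u/19)
(P(-4) + l(-108)) + (-51*80 + m(-8, -1)) = ((28/41 - 1/19*(-4)) + 1) + (-51*80 - 8) = ((28/41 + 4/19) + 1) + (-4080 - 8) = (696/779 + 1) - 4088 = 1475/779 - 4088 = -3183077/779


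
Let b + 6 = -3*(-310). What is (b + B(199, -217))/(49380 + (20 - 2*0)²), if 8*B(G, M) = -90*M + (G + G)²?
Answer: 4877/10480 ≈ 0.46536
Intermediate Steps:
b = 924 (b = -6 - 3*(-310) = -6 + 930 = 924)
B(G, M) = G²/2 - 45*M/4 (B(G, M) = (-90*M + (G + G)²)/8 = (-90*M + (2*G)²)/8 = (-90*M + 4*G²)/8 = G²/2 - 45*M/4)
(b + B(199, -217))/(49380 + (20 - 2*0)²) = (924 + ((½)*199² - 45/4*(-217)))/(49380 + (20 - 2*0)²) = (924 + ((½)*39601 + 9765/4))/(49380 + (20 + 0)²) = (924 + (39601/2 + 9765/4))/(49380 + 20²) = (924 + 88967/4)/(49380 + 400) = (92663/4)/49780 = (92663/4)*(1/49780) = 4877/10480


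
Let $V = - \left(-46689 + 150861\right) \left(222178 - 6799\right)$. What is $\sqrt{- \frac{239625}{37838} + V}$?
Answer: $\frac{3 i \sqrt{3569177897431076958}}{37838} \approx 1.4979 \cdot 10^{5} i$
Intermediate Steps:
$V = -22436461188$ ($V = - 104172 \cdot 215379 = \left(-1\right) 22436461188 = -22436461188$)
$\sqrt{- \frac{239625}{37838} + V} = \sqrt{- \frac{239625}{37838} - 22436461188} = \sqrt{- \frac{848950818671169}{37838}} = \frac{3 i \sqrt{3569177897431076958}}{37838}$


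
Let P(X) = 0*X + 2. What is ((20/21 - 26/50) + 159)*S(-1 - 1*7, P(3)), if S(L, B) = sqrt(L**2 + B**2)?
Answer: 167404*sqrt(17)/525 ≈ 1314.7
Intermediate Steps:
P(X) = 2 (P(X) = 0 + 2 = 2)
S(L, B) = sqrt(B**2 + L**2)
((20/21 - 26/50) + 159)*S(-1 - 1*7, P(3)) = ((20/21 - 26/50) + 159)*sqrt(2**2 + (-1 - 1*7)**2) = ((20*(1/21) - 26*1/50) + 159)*sqrt(4 + (-1 - 7)**2) = ((20/21 - 13/25) + 159)*sqrt(4 + (-8)**2) = (227/525 + 159)*sqrt(4 + 64) = 83702*sqrt(68)/525 = 83702*(2*sqrt(17))/525 = 167404*sqrt(17)/525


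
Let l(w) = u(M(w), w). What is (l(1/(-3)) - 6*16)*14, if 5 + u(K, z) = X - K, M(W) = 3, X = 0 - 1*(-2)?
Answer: -1428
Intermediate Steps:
X = 2 (X = 0 + 2 = 2)
u(K, z) = -3 - K (u(K, z) = -5 + (2 - K) = -3 - K)
l(w) = -6 (l(w) = -3 - 1*3 = -3 - 3 = -6)
(l(1/(-3)) - 6*16)*14 = (-6 - 6*16)*14 = (-6 - 96)*14 = -102*14 = -1428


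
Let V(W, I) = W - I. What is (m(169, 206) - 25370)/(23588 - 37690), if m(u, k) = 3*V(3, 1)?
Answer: 12682/7051 ≈ 1.7986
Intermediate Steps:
m(u, k) = 6 (m(u, k) = 3*(3 - 1*1) = 3*(3 - 1) = 3*2 = 6)
(m(169, 206) - 25370)/(23588 - 37690) = (6 - 25370)/(23588 - 37690) = -25364/(-14102) = -25364*(-1/14102) = 12682/7051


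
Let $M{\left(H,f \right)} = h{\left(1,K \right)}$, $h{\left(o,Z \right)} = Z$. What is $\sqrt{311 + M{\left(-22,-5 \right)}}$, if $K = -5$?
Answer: $3 \sqrt{34} \approx 17.493$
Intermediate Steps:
$M{\left(H,f \right)} = -5$
$\sqrt{311 + M{\left(-22,-5 \right)}} = \sqrt{311 - 5} = \sqrt{306} = 3 \sqrt{34}$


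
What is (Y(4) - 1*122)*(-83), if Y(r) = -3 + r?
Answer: 10043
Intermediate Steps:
(Y(4) - 1*122)*(-83) = ((-3 + 4) - 1*122)*(-83) = (1 - 122)*(-83) = -121*(-83) = 10043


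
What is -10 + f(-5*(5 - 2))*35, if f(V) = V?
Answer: -535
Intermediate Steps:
-10 + f(-5*(5 - 2))*35 = -10 - 5*(5 - 2)*35 = -10 - 5*3*35 = -10 - 15*35 = -10 - 525 = -535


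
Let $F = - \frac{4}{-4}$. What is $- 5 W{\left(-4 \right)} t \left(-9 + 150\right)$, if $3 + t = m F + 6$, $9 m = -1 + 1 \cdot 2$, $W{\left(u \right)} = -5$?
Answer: $\frac{32900}{3} \approx 10967.0$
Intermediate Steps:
$F = 1$ ($F = \left(-4\right) \left(- \frac{1}{4}\right) = 1$)
$m = \frac{1}{9}$ ($m = \frac{-1 + 1 \cdot 2}{9} = \frac{-1 + 2}{9} = \frac{1}{9} \cdot 1 = \frac{1}{9} \approx 0.11111$)
$t = \frac{28}{9}$ ($t = -3 + \left(\frac{1}{9} \cdot 1 + 6\right) = -3 + \left(\frac{1}{9} + 6\right) = -3 + \frac{55}{9} = \frac{28}{9} \approx 3.1111$)
$- 5 W{\left(-4 \right)} t \left(-9 + 150\right) = \left(-5\right) \left(-5\right) \frac{28}{9} \left(-9 + 150\right) = 25 \cdot \frac{28}{9} \cdot 141 = \frac{700}{9} \cdot 141 = \frac{32900}{3}$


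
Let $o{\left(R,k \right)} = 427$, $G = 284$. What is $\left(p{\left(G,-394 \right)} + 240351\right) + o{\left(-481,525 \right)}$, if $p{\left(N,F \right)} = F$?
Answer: $240384$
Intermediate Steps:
$\left(p{\left(G,-394 \right)} + 240351\right) + o{\left(-481,525 \right)} = \left(-394 + 240351\right) + 427 = 239957 + 427 = 240384$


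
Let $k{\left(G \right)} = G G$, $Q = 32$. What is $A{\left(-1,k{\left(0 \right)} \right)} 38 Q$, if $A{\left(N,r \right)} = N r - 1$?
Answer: $-1216$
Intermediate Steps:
$k{\left(G \right)} = G^{2}$
$A{\left(N,r \right)} = -1 + N r$
$A{\left(-1,k{\left(0 \right)} \right)} 38 Q = \left(-1 - 0^{2}\right) 38 \cdot 32 = \left(-1 - 0\right) 38 \cdot 32 = \left(-1 + 0\right) 38 \cdot 32 = \left(-1\right) 38 \cdot 32 = \left(-38\right) 32 = -1216$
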